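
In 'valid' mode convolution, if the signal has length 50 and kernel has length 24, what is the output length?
'Valid' mode counts only positions where the kernel fully overlaps the signal: m - n + 1 = 50 - 24 + 1 = 27

27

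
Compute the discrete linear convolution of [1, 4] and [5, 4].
y[0] = 1×5 = 5; y[1] = 1×4 + 4×5 = 24; y[2] = 4×4 = 16

[5, 24, 16]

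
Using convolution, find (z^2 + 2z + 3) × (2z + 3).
Ascending coefficients: a = [3, 2, 1], b = [3, 2]. c[0] = 3×3 = 9; c[1] = 3×2 + 2×3 = 12; c[2] = 2×2 + 1×3 = 7; c[3] = 1×2 = 2. Result coefficients: [9, 12, 7, 2] → 2z^3 + 7z^2 + 12z + 9

2z^3 + 7z^2 + 12z + 9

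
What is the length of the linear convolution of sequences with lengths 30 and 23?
Linear/full convolution length: m + n - 1 = 30 + 23 - 1 = 52

52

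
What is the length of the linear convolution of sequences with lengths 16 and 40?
Linear/full convolution length: m + n - 1 = 16 + 40 - 1 = 55

55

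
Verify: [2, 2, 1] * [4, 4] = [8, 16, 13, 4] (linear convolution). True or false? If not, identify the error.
Recompute linear convolution of [2, 2, 1] and [4, 4]: y[0] = 2×4 = 8; y[1] = 2×4 + 2×4 = 16; y[2] = 2×4 + 1×4 = 12; y[3] = 1×4 = 4 → [8, 16, 12, 4]. Compare to given [8, 16, 13, 4]: they differ at index 2: given 13, correct 12, so answer: No

No. Error at index 2: given 13, correct 12.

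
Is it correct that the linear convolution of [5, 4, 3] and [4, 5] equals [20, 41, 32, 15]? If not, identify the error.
Recompute linear convolution of [5, 4, 3] and [4, 5]: y[0] = 5×4 = 20; y[1] = 5×5 + 4×4 = 41; y[2] = 4×5 + 3×4 = 32; y[3] = 3×5 = 15 → [20, 41, 32, 15]. Given [20, 41, 32, 15] matches, so answer: Yes

Yes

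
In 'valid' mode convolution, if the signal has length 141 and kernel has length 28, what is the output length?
'Valid' mode counts only positions where the kernel fully overlaps the signal: m - n + 1 = 141 - 28 + 1 = 114

114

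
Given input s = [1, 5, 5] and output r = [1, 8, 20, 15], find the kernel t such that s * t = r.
Output length 4 = len(s) + len(t) - 1 ⇒ len(t) = 2. Solve t forward using t[k] = (r[k] - Σ_{i≥1} s[i]·t[k-i]) / s[0]: t[0] = r[0] / s[0] = 1 / 1 = 1; t[1] = (r[1] - 5×1) / s[0] = (8 - 5×1) / 1 = 3. So t = [1, 3]. Forward-check [1, 5, 5] * [1, 3]: r[0] = 1×1 = 1; r[1] = 1×3 + 5×1 = 8; r[2] = 5×3 + 5×1 = 20; r[3] = 5×3 = 15 → [1, 8, 20, 15] ✓

[1, 3]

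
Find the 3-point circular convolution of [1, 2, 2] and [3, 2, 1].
Use y[k] = Σ_j x[j]·h[(k-j) mod 3]. y[0] = 1×3 + 2×1 + 2×2 = 9; y[1] = 1×2 + 2×3 + 2×1 = 10; y[2] = 1×1 + 2×2 + 2×3 = 11. Result: [9, 10, 11]

[9, 10, 11]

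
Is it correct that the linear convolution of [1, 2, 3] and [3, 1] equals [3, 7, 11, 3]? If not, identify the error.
Recompute linear convolution of [1, 2, 3] and [3, 1]: y[0] = 1×3 = 3; y[1] = 1×1 + 2×3 = 7; y[2] = 2×1 + 3×3 = 11; y[3] = 3×1 = 3 → [3, 7, 11, 3]. Given [3, 7, 11, 3] matches, so answer: Yes

Yes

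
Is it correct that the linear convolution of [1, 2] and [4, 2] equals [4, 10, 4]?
Recompute linear convolution of [1, 2] and [4, 2]: y[0] = 1×4 = 4; y[1] = 1×2 + 2×4 = 10; y[2] = 2×2 = 4 → [4, 10, 4]. Given [4, 10, 4] matches, so answer: Yes

Yes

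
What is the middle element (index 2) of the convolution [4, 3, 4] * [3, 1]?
Use y[k] = Σ_i a[i]·b[k-i] at k=2. y[2] = 3×1 + 4×3 = 15

15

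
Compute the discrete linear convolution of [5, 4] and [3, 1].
y[0] = 5×3 = 15; y[1] = 5×1 + 4×3 = 17; y[2] = 4×1 = 4

[15, 17, 4]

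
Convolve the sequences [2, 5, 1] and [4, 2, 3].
y[0] = 2×4 = 8; y[1] = 2×2 + 5×4 = 24; y[2] = 2×3 + 5×2 + 1×4 = 20; y[3] = 5×3 + 1×2 = 17; y[4] = 1×3 = 3

[8, 24, 20, 17, 3]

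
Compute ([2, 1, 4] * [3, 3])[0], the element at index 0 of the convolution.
Use y[k] = Σ_i a[i]·b[k-i] at k=0. y[0] = 2×3 = 6

6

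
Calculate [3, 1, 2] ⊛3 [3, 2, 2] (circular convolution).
Use y[k] = Σ_j s[j]·t[(k-j) mod 3]. y[0] = 3×3 + 1×2 + 2×2 = 15; y[1] = 3×2 + 1×3 + 2×2 = 13; y[2] = 3×2 + 1×2 + 2×3 = 14. Result: [15, 13, 14]

[15, 13, 14]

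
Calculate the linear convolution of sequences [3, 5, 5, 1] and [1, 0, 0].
y[0] = 3×1 = 3; y[1] = 3×0 + 5×1 = 5; y[2] = 3×0 + 5×0 + 5×1 = 5; y[3] = 5×0 + 5×0 + 1×1 = 1; y[4] = 5×0 + 1×0 = 0; y[5] = 1×0 = 0

[3, 5, 5, 1, 0, 0]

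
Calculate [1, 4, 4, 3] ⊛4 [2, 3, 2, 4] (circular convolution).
Use y[k] = Σ_j f[j]·g[(k-j) mod 4]. y[0] = 1×2 + 4×4 + 4×2 + 3×3 = 35; y[1] = 1×3 + 4×2 + 4×4 + 3×2 = 33; y[2] = 1×2 + 4×3 + 4×2 + 3×4 = 34; y[3] = 1×4 + 4×2 + 4×3 + 3×2 = 30. Result: [35, 33, 34, 30]

[35, 33, 34, 30]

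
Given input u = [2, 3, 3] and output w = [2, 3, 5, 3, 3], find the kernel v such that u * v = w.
Output length 5 = len(u) + len(v) - 1 ⇒ len(v) = 3. Solve v forward using v[k] = (w[k] - Σ_{i≥1} u[i]·v[k-i]) / u[0]: v[0] = w[0] / u[0] = 2 / 2 = 1; v[1] = (w[1] - 3×1) / u[0] = (3 - 3×1) / 2 = 0; v[2] = (w[2] - 3×0 - 3×1) / u[0] = (5 - 3×0 - 3×1) / 2 = 1. So v = [1, 0, 1]. Forward-check [2, 3, 3] * [1, 0, 1]: w[0] = 2×1 = 2; w[1] = 2×0 + 3×1 = 3; w[2] = 2×1 + 3×0 + 3×1 = 5; w[3] = 3×1 + 3×0 = 3; w[4] = 3×1 = 3 → [2, 3, 5, 3, 3] ✓

[1, 0, 1]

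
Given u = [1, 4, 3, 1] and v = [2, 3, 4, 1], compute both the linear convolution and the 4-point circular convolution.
Linear: y_lin[0] = 1×2 = 2; y_lin[1] = 1×3 + 4×2 = 11; y_lin[2] = 1×4 + 4×3 + 3×2 = 22; y_lin[3] = 1×1 + 4×4 + 3×3 + 1×2 = 28; y_lin[4] = 4×1 + 3×4 + 1×3 = 19; y_lin[5] = 3×1 + 1×4 = 7; y_lin[6] = 1×1 = 1 → [2, 11, 22, 28, 19, 7, 1]. Circular (length 4): y[0] = 1×2 + 4×1 + 3×4 + 1×3 = 21; y[1] = 1×3 + 4×2 + 3×1 + 1×4 = 18; y[2] = 1×4 + 4×3 + 3×2 + 1×1 = 23; y[3] = 1×1 + 4×4 + 3×3 + 1×2 = 28 → [21, 18, 23, 28]

Linear: [2, 11, 22, 28, 19, 7, 1], Circular: [21, 18, 23, 28]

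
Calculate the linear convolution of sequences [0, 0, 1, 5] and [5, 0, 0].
y[0] = 0×5 = 0; y[1] = 0×0 + 0×5 = 0; y[2] = 0×0 + 0×0 + 1×5 = 5; y[3] = 0×0 + 1×0 + 5×5 = 25; y[4] = 1×0 + 5×0 = 0; y[5] = 5×0 = 0

[0, 0, 5, 25, 0, 0]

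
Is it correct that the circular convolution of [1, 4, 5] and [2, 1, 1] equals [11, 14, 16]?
Recompute circular convolution of [1, 4, 5] and [2, 1, 1]: y[0] = 1×2 + 4×1 + 5×1 = 11; y[1] = 1×1 + 4×2 + 5×1 = 14; y[2] = 1×1 + 4×1 + 5×2 = 15 → [11, 14, 15]. Compare to given [11, 14, 16]: they differ at index 2: given 16, correct 15, so answer: No

No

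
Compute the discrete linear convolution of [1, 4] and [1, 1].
y[0] = 1×1 = 1; y[1] = 1×1 + 4×1 = 5; y[2] = 4×1 = 4

[1, 5, 4]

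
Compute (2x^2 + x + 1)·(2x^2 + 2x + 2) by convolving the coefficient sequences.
Ascending coefficients: a = [1, 1, 2], b = [2, 2, 2]. c[0] = 1×2 = 2; c[1] = 1×2 + 1×2 = 4; c[2] = 1×2 + 1×2 + 2×2 = 8; c[3] = 1×2 + 2×2 = 6; c[4] = 2×2 = 4. Result coefficients: [2, 4, 8, 6, 4] → 4x^4 + 6x^3 + 8x^2 + 4x + 2

4x^4 + 6x^3 + 8x^2 + 4x + 2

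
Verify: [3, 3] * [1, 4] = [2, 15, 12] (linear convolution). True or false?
Recompute linear convolution of [3, 3] and [1, 4]: y[0] = 3×1 = 3; y[1] = 3×4 + 3×1 = 15; y[2] = 3×4 = 12 → [3, 15, 12]. Compare to given [2, 15, 12]: they differ at index 0: given 2, correct 3, so answer: No

No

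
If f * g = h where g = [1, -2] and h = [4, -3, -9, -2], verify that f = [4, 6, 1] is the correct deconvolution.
Forward-compute [4, 6, 1] * [1, -2]: h[0] = 4×1 = 4; h[1] = 4×-2 + 6×1 = -2; h[2] = 6×-2 + 1×1 = -11; h[3] = 1×-2 = -2 → [4, -2, -11, -2]. Does not match given h = [4, -3, -9, -2].

Not verified. [4, 6, 1] * [1, -2] = [4, -2, -11, -2], which differs from [4, -3, -9, -2] at index 1.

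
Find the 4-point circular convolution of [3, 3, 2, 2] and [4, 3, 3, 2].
Use y[k] = Σ_j u[j]·v[(k-j) mod 4]. y[0] = 3×4 + 3×2 + 2×3 + 2×3 = 30; y[1] = 3×3 + 3×4 + 2×2 + 2×3 = 31; y[2] = 3×3 + 3×3 + 2×4 + 2×2 = 30; y[3] = 3×2 + 3×3 + 2×3 + 2×4 = 29. Result: [30, 31, 30, 29]

[30, 31, 30, 29]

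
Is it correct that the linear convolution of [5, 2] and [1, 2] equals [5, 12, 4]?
Recompute linear convolution of [5, 2] and [1, 2]: y[0] = 5×1 = 5; y[1] = 5×2 + 2×1 = 12; y[2] = 2×2 = 4 → [5, 12, 4]. Given [5, 12, 4] matches, so answer: Yes

Yes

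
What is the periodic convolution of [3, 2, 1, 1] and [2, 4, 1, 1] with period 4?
Use y[k] = Σ_j s[j]·t[(k-j) mod 4]. y[0] = 3×2 + 2×1 + 1×1 + 1×4 = 13; y[1] = 3×4 + 2×2 + 1×1 + 1×1 = 18; y[2] = 3×1 + 2×4 + 1×2 + 1×1 = 14; y[3] = 3×1 + 2×1 + 1×4 + 1×2 = 11. Result: [13, 18, 14, 11]

[13, 18, 14, 11]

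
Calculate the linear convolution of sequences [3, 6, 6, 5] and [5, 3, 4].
y[0] = 3×5 = 15; y[1] = 3×3 + 6×5 = 39; y[2] = 3×4 + 6×3 + 6×5 = 60; y[3] = 6×4 + 6×3 + 5×5 = 67; y[4] = 6×4 + 5×3 = 39; y[5] = 5×4 = 20

[15, 39, 60, 67, 39, 20]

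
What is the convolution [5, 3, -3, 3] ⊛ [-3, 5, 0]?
y[0] = 5×-3 = -15; y[1] = 5×5 + 3×-3 = 16; y[2] = 5×0 + 3×5 + -3×-3 = 24; y[3] = 3×0 + -3×5 + 3×-3 = -24; y[4] = -3×0 + 3×5 = 15; y[5] = 3×0 = 0

[-15, 16, 24, -24, 15, 0]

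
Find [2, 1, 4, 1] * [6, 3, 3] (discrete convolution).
y[0] = 2×6 = 12; y[1] = 2×3 + 1×6 = 12; y[2] = 2×3 + 1×3 + 4×6 = 33; y[3] = 1×3 + 4×3 + 1×6 = 21; y[4] = 4×3 + 1×3 = 15; y[5] = 1×3 = 3

[12, 12, 33, 21, 15, 3]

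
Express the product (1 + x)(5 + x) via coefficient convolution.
Ascending coefficients: a = [1, 1], b = [5, 1]. c[0] = 1×5 = 5; c[1] = 1×1 + 1×5 = 6; c[2] = 1×1 = 1. Result coefficients: [5, 6, 1] → 5 + 6x + x^2

5 + 6x + x^2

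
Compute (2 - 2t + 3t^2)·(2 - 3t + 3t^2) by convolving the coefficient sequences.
Ascending coefficients: a = [2, -2, 3], b = [2, -3, 3]. c[0] = 2×2 = 4; c[1] = 2×-3 + -2×2 = -10; c[2] = 2×3 + -2×-3 + 3×2 = 18; c[3] = -2×3 + 3×-3 = -15; c[4] = 3×3 = 9. Result coefficients: [4, -10, 18, -15, 9] → 4 - 10t + 18t^2 - 15t^3 + 9t^4

4 - 10t + 18t^2 - 15t^3 + 9t^4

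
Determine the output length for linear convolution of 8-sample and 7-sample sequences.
Linear/full convolution length: m + n - 1 = 8 + 7 - 1 = 14

14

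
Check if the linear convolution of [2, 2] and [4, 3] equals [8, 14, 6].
Recompute linear convolution of [2, 2] and [4, 3]: y[0] = 2×4 = 8; y[1] = 2×3 + 2×4 = 14; y[2] = 2×3 = 6 → [8, 14, 6]. Given [8, 14, 6] matches, so answer: Yes

Yes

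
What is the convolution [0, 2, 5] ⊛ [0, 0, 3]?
y[0] = 0×0 = 0; y[1] = 0×0 + 2×0 = 0; y[2] = 0×3 + 2×0 + 5×0 = 0; y[3] = 2×3 + 5×0 = 6; y[4] = 5×3 = 15

[0, 0, 0, 6, 15]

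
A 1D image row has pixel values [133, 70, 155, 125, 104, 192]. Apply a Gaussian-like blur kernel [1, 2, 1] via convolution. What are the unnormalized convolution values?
Convolve image row [133, 70, 155, 125, 104, 192] with kernel [1, 2, 1]: y[0] = 133×1 = 133; y[1] = 133×2 + 70×1 = 336; y[2] = 133×1 + 70×2 + 155×1 = 428; y[3] = 70×1 + 155×2 + 125×1 = 505; y[4] = 155×1 + 125×2 + 104×1 = 509; y[5] = 125×1 + 104×2 + 192×1 = 525; y[6] = 104×1 + 192×2 = 488; y[7] = 192×1 = 192 → [133, 336, 428, 505, 509, 525, 488, 192]. Normalization factor = sum(kernel) = 4.

[133, 336, 428, 505, 509, 525, 488, 192]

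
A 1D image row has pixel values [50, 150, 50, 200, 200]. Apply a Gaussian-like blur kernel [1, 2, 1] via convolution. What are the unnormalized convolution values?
Convolve image row [50, 150, 50, 200, 200] with kernel [1, 2, 1]: y[0] = 50×1 = 50; y[1] = 50×2 + 150×1 = 250; y[2] = 50×1 + 150×2 + 50×1 = 400; y[3] = 150×1 + 50×2 + 200×1 = 450; y[4] = 50×1 + 200×2 + 200×1 = 650; y[5] = 200×1 + 200×2 = 600; y[6] = 200×1 = 200 → [50, 250, 400, 450, 650, 600, 200]. Normalization factor = sum(kernel) = 4.

[50, 250, 400, 450, 650, 600, 200]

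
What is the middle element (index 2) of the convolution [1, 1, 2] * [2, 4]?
Use y[k] = Σ_i a[i]·b[k-i] at k=2. y[2] = 1×4 + 2×2 = 8

8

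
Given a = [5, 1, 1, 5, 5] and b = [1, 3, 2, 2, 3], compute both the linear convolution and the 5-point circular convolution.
Linear: y_lin[0] = 5×1 = 5; y_lin[1] = 5×3 + 1×1 = 16; y_lin[2] = 5×2 + 1×3 + 1×1 = 14; y_lin[3] = 5×2 + 1×2 + 1×3 + 5×1 = 20; y_lin[4] = 5×3 + 1×2 + 1×2 + 5×3 + 5×1 = 39; y_lin[5] = 1×3 + 1×2 + 5×2 + 5×3 = 30; y_lin[6] = 1×3 + 5×2 + 5×2 = 23; y_lin[7] = 5×3 + 5×2 = 25; y_lin[8] = 5×3 = 15 → [5, 16, 14, 20, 39, 30, 23, 25, 15]. Circular (length 5): y[0] = 5×1 + 1×3 + 1×2 + 5×2 + 5×3 = 35; y[1] = 5×3 + 1×1 + 1×3 + 5×2 + 5×2 = 39; y[2] = 5×2 + 1×3 + 1×1 + 5×3 + 5×2 = 39; y[3] = 5×2 + 1×2 + 1×3 + 5×1 + 5×3 = 35; y[4] = 5×3 + 1×2 + 1×2 + 5×3 + 5×1 = 39 → [35, 39, 39, 35, 39]

Linear: [5, 16, 14, 20, 39, 30, 23, 25, 15], Circular: [35, 39, 39, 35, 39]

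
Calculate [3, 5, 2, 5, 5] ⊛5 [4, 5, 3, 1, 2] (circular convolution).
Use y[k] = Σ_j x[j]·h[(k-j) mod 5]. y[0] = 3×4 + 5×2 + 2×1 + 5×3 + 5×5 = 64; y[1] = 3×5 + 5×4 + 2×2 + 5×1 + 5×3 = 59; y[2] = 3×3 + 5×5 + 2×4 + 5×2 + 5×1 = 57; y[3] = 3×1 + 5×3 + 2×5 + 5×4 + 5×2 = 58; y[4] = 3×2 + 5×1 + 2×3 + 5×5 + 5×4 = 62. Result: [64, 59, 57, 58, 62]

[64, 59, 57, 58, 62]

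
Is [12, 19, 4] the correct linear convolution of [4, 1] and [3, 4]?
Recompute linear convolution of [4, 1] and [3, 4]: y[0] = 4×3 = 12; y[1] = 4×4 + 1×3 = 19; y[2] = 1×4 = 4 → [12, 19, 4]. Given [12, 19, 4] matches, so answer: Yes

Yes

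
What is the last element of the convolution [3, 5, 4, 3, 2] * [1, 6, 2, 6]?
Use y[k] = Σ_i a[i]·b[k-i] at k=7. y[7] = 2×6 = 12

12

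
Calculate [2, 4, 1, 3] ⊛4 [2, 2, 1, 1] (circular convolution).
Use y[k] = Σ_j s[j]·t[(k-j) mod 4]. y[0] = 2×2 + 4×1 + 1×1 + 3×2 = 15; y[1] = 2×2 + 4×2 + 1×1 + 3×1 = 16; y[2] = 2×1 + 4×2 + 1×2 + 3×1 = 15; y[3] = 2×1 + 4×1 + 1×2 + 3×2 = 14. Result: [15, 16, 15, 14]

[15, 16, 15, 14]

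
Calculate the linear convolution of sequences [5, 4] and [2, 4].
y[0] = 5×2 = 10; y[1] = 5×4 + 4×2 = 28; y[2] = 4×4 = 16

[10, 28, 16]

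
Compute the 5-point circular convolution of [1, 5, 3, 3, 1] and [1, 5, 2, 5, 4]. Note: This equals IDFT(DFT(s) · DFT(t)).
Either evaluate y[k] = Σ_j s[j]·t[(k-j) mod 5] directly, or use IDFT(DFT(s) · DFT(t)). y[0] = 1×1 + 5×4 + 3×5 + 3×2 + 1×5 = 47; y[1] = 1×5 + 5×1 + 3×4 + 3×5 + 1×2 = 39; y[2] = 1×2 + 5×5 + 3×1 + 3×4 + 1×5 = 47; y[3] = 1×5 + 5×2 + 3×5 + 3×1 + 1×4 = 37; y[4] = 1×4 + 5×5 + 3×2 + 3×5 + 1×1 = 51. Result: [47, 39, 47, 37, 51]

[47, 39, 47, 37, 51]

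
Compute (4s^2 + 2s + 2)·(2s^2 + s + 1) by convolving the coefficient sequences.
Ascending coefficients: a = [2, 2, 4], b = [1, 1, 2]. c[0] = 2×1 = 2; c[1] = 2×1 + 2×1 = 4; c[2] = 2×2 + 2×1 + 4×1 = 10; c[3] = 2×2 + 4×1 = 8; c[4] = 4×2 = 8. Result coefficients: [2, 4, 10, 8, 8] → 8s^4 + 8s^3 + 10s^2 + 4s + 2

8s^4 + 8s^3 + 10s^2 + 4s + 2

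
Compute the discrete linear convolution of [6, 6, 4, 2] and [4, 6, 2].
y[0] = 6×4 = 24; y[1] = 6×6 + 6×4 = 60; y[2] = 6×2 + 6×6 + 4×4 = 64; y[3] = 6×2 + 4×6 + 2×4 = 44; y[4] = 4×2 + 2×6 = 20; y[5] = 2×2 = 4

[24, 60, 64, 44, 20, 4]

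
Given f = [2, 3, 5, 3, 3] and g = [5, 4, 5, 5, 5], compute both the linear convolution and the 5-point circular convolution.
Linear: y_lin[0] = 2×5 = 10; y_lin[1] = 2×4 + 3×5 = 23; y_lin[2] = 2×5 + 3×4 + 5×5 = 47; y_lin[3] = 2×5 + 3×5 + 5×4 + 3×5 = 60; y_lin[4] = 2×5 + 3×5 + 5×5 + 3×4 + 3×5 = 77; y_lin[5] = 3×5 + 5×5 + 3×5 + 3×4 = 67; y_lin[6] = 5×5 + 3×5 + 3×5 = 55; y_lin[7] = 3×5 + 3×5 = 30; y_lin[8] = 3×5 = 15 → [10, 23, 47, 60, 77, 67, 55, 30, 15]. Circular (length 5): y[0] = 2×5 + 3×5 + 5×5 + 3×5 + 3×4 = 77; y[1] = 2×4 + 3×5 + 5×5 + 3×5 + 3×5 = 78; y[2] = 2×5 + 3×4 + 5×5 + 3×5 + 3×5 = 77; y[3] = 2×5 + 3×5 + 5×4 + 3×5 + 3×5 = 75; y[4] = 2×5 + 3×5 + 5×5 + 3×4 + 3×5 = 77 → [77, 78, 77, 75, 77]

Linear: [10, 23, 47, 60, 77, 67, 55, 30, 15], Circular: [77, 78, 77, 75, 77]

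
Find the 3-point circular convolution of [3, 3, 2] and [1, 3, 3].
Use y[k] = Σ_j x[j]·h[(k-j) mod 3]. y[0] = 3×1 + 3×3 + 2×3 = 18; y[1] = 3×3 + 3×1 + 2×3 = 18; y[2] = 3×3 + 3×3 + 2×1 = 20. Result: [18, 18, 20]

[18, 18, 20]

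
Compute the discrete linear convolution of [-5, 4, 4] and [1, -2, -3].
y[0] = -5×1 = -5; y[1] = -5×-2 + 4×1 = 14; y[2] = -5×-3 + 4×-2 + 4×1 = 11; y[3] = 4×-3 + 4×-2 = -20; y[4] = 4×-3 = -12

[-5, 14, 11, -20, -12]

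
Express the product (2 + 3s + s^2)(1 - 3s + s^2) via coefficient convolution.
Ascending coefficients: a = [2, 3, 1], b = [1, -3, 1]. c[0] = 2×1 = 2; c[1] = 2×-3 + 3×1 = -3; c[2] = 2×1 + 3×-3 + 1×1 = -6; c[3] = 3×1 + 1×-3 = 0; c[4] = 1×1 = 1. Result coefficients: [2, -3, -6, 0, 1] → 2 - 3s - 6s^2 + s^4

2 - 3s - 6s^2 + s^4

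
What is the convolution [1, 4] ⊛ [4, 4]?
y[0] = 1×4 = 4; y[1] = 1×4 + 4×4 = 20; y[2] = 4×4 = 16

[4, 20, 16]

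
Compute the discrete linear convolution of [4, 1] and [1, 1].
y[0] = 4×1 = 4; y[1] = 4×1 + 1×1 = 5; y[2] = 1×1 = 1

[4, 5, 1]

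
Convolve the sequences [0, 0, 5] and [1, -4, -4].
y[0] = 0×1 = 0; y[1] = 0×-4 + 0×1 = 0; y[2] = 0×-4 + 0×-4 + 5×1 = 5; y[3] = 0×-4 + 5×-4 = -20; y[4] = 5×-4 = -20

[0, 0, 5, -20, -20]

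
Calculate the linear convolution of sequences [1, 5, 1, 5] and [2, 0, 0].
y[0] = 1×2 = 2; y[1] = 1×0 + 5×2 = 10; y[2] = 1×0 + 5×0 + 1×2 = 2; y[3] = 5×0 + 1×0 + 5×2 = 10; y[4] = 1×0 + 5×0 = 0; y[5] = 5×0 = 0

[2, 10, 2, 10, 0, 0]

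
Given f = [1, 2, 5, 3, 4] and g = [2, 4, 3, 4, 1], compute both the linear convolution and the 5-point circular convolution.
Linear: y_lin[0] = 1×2 = 2; y_lin[1] = 1×4 + 2×2 = 8; y_lin[2] = 1×3 + 2×4 + 5×2 = 21; y_lin[3] = 1×4 + 2×3 + 5×4 + 3×2 = 36; y_lin[4] = 1×1 + 2×4 + 5×3 + 3×4 + 4×2 = 44; y_lin[5] = 2×1 + 5×4 + 3×3 + 4×4 = 47; y_lin[6] = 5×1 + 3×4 + 4×3 = 29; y_lin[7] = 3×1 + 4×4 = 19; y_lin[8] = 4×1 = 4 → [2, 8, 21, 36, 44, 47, 29, 19, 4]. Circular (length 5): y[0] = 1×2 + 2×1 + 5×4 + 3×3 + 4×4 = 49; y[1] = 1×4 + 2×2 + 5×1 + 3×4 + 4×3 = 37; y[2] = 1×3 + 2×4 + 5×2 + 3×1 + 4×4 = 40; y[3] = 1×4 + 2×3 + 5×4 + 3×2 + 4×1 = 40; y[4] = 1×1 + 2×4 + 5×3 + 3×4 + 4×2 = 44 → [49, 37, 40, 40, 44]

Linear: [2, 8, 21, 36, 44, 47, 29, 19, 4], Circular: [49, 37, 40, 40, 44]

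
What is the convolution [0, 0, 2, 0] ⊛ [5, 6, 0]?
y[0] = 0×5 = 0; y[1] = 0×6 + 0×5 = 0; y[2] = 0×0 + 0×6 + 2×5 = 10; y[3] = 0×0 + 2×6 + 0×5 = 12; y[4] = 2×0 + 0×6 = 0; y[5] = 0×0 = 0

[0, 0, 10, 12, 0, 0]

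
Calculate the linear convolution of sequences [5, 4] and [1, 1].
y[0] = 5×1 = 5; y[1] = 5×1 + 4×1 = 9; y[2] = 4×1 = 4

[5, 9, 4]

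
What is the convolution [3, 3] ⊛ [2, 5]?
y[0] = 3×2 = 6; y[1] = 3×5 + 3×2 = 21; y[2] = 3×5 = 15

[6, 21, 15]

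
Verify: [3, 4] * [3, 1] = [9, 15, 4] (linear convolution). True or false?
Recompute linear convolution of [3, 4] and [3, 1]: y[0] = 3×3 = 9; y[1] = 3×1 + 4×3 = 15; y[2] = 4×1 = 4 → [9, 15, 4]. Given [9, 15, 4] matches, so answer: Yes

Yes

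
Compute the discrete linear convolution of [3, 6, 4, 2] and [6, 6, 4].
y[0] = 3×6 = 18; y[1] = 3×6 + 6×6 = 54; y[2] = 3×4 + 6×6 + 4×6 = 72; y[3] = 6×4 + 4×6 + 2×6 = 60; y[4] = 4×4 + 2×6 = 28; y[5] = 2×4 = 8

[18, 54, 72, 60, 28, 8]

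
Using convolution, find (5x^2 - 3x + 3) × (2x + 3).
Ascending coefficients: a = [3, -3, 5], b = [3, 2]. c[0] = 3×3 = 9; c[1] = 3×2 + -3×3 = -3; c[2] = -3×2 + 5×3 = 9; c[3] = 5×2 = 10. Result coefficients: [9, -3, 9, 10] → 10x^3 + 9x^2 - 3x + 9

10x^3 + 9x^2 - 3x + 9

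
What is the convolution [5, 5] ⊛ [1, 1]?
y[0] = 5×1 = 5; y[1] = 5×1 + 5×1 = 10; y[2] = 5×1 = 5

[5, 10, 5]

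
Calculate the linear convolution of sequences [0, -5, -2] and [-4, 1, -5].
y[0] = 0×-4 = 0; y[1] = 0×1 + -5×-4 = 20; y[2] = 0×-5 + -5×1 + -2×-4 = 3; y[3] = -5×-5 + -2×1 = 23; y[4] = -2×-5 = 10

[0, 20, 3, 23, 10]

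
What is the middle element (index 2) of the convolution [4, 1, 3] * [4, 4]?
Use y[k] = Σ_i a[i]·b[k-i] at k=2. y[2] = 1×4 + 3×4 = 16

16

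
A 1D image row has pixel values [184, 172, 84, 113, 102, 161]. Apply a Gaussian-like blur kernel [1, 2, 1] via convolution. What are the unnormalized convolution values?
Convolve image row [184, 172, 84, 113, 102, 161] with kernel [1, 2, 1]: y[0] = 184×1 = 184; y[1] = 184×2 + 172×1 = 540; y[2] = 184×1 + 172×2 + 84×1 = 612; y[3] = 172×1 + 84×2 + 113×1 = 453; y[4] = 84×1 + 113×2 + 102×1 = 412; y[5] = 113×1 + 102×2 + 161×1 = 478; y[6] = 102×1 + 161×2 = 424; y[7] = 161×1 = 161 → [184, 540, 612, 453, 412, 478, 424, 161]. Normalization factor = sum(kernel) = 4.

[184, 540, 612, 453, 412, 478, 424, 161]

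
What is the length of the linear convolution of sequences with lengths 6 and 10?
Linear/full convolution length: m + n - 1 = 6 + 10 - 1 = 15

15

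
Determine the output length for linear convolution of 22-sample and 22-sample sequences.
Linear/full convolution length: m + n - 1 = 22 + 22 - 1 = 43

43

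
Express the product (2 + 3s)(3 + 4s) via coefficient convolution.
Ascending coefficients: a = [2, 3], b = [3, 4]. c[0] = 2×3 = 6; c[1] = 2×4 + 3×3 = 17; c[2] = 3×4 = 12. Result coefficients: [6, 17, 12] → 6 + 17s + 12s^2

6 + 17s + 12s^2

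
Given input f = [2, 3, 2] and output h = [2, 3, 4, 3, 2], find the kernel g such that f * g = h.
Output length 5 = len(f) + len(g) - 1 ⇒ len(g) = 3. Solve g forward using g[k] = (h[k] - Σ_{i≥1} f[i]·g[k-i]) / f[0]: g[0] = h[0] / f[0] = 2 / 2 = 1; g[1] = (h[1] - 3×1) / f[0] = (3 - 3×1) / 2 = 0; g[2] = (h[2] - 3×0 - 2×1) / f[0] = (4 - 3×0 - 2×1) / 2 = 1. So g = [1, 0, 1]. Forward-check [2, 3, 2] * [1, 0, 1]: h[0] = 2×1 = 2; h[1] = 2×0 + 3×1 = 3; h[2] = 2×1 + 3×0 + 2×1 = 4; h[3] = 3×1 + 2×0 = 3; h[4] = 2×1 = 2 → [2, 3, 4, 3, 2] ✓

[1, 0, 1]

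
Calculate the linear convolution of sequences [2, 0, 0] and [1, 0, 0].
y[0] = 2×1 = 2; y[1] = 2×0 + 0×1 = 0; y[2] = 2×0 + 0×0 + 0×1 = 0; y[3] = 0×0 + 0×0 = 0; y[4] = 0×0 = 0

[2, 0, 0, 0, 0]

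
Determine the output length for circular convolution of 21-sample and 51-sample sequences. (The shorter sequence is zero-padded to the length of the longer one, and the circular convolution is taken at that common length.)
Circular convolution (zero-padding the shorter input) has length max(m, n) = max(21, 51) = 51

51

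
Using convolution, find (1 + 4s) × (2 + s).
Ascending coefficients: a = [1, 4], b = [2, 1]. c[0] = 1×2 = 2; c[1] = 1×1 + 4×2 = 9; c[2] = 4×1 = 4. Result coefficients: [2, 9, 4] → 2 + 9s + 4s^2

2 + 9s + 4s^2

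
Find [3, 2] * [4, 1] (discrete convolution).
y[0] = 3×4 = 12; y[1] = 3×1 + 2×4 = 11; y[2] = 2×1 = 2

[12, 11, 2]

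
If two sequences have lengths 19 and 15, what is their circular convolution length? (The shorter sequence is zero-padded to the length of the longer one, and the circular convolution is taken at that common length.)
Circular convolution (zero-padding the shorter input) has length max(m, n) = max(19, 15) = 19

19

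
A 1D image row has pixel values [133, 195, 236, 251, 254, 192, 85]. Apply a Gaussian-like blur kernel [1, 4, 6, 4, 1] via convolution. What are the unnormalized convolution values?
Convolve image row [133, 195, 236, 251, 254, 192, 85] with kernel [1, 4, 6, 4, 1]: y[0] = 133×1 = 133; y[1] = 133×4 + 195×1 = 727; y[2] = 133×6 + 195×4 + 236×1 = 1814; y[3] = 133×4 + 195×6 + 236×4 + 251×1 = 2897; y[4] = 133×1 + 195×4 + 236×6 + 251×4 + 254×1 = 3587; y[5] = 195×1 + 236×4 + 251×6 + 254×4 + 192×1 = 3853; y[6] = 236×1 + 251×4 + 254×6 + 192×4 + 85×1 = 3617; y[7] = 251×1 + 254×4 + 192×6 + 85×4 = 2759; y[8] = 254×1 + 192×4 + 85×6 = 1532; y[9] = 192×1 + 85×4 = 532; y[10] = 85×1 = 85 → [133, 727, 1814, 2897, 3587, 3853, 3617, 2759, 1532, 532, 85]. Normalization factor = sum(kernel) = 16.

[133, 727, 1814, 2897, 3587, 3853, 3617, 2759, 1532, 532, 85]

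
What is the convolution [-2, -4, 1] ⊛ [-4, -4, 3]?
y[0] = -2×-4 = 8; y[1] = -2×-4 + -4×-4 = 24; y[2] = -2×3 + -4×-4 + 1×-4 = 6; y[3] = -4×3 + 1×-4 = -16; y[4] = 1×3 = 3

[8, 24, 6, -16, 3]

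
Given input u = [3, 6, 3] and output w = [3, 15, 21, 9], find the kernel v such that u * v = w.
Output length 4 = len(u) + len(v) - 1 ⇒ len(v) = 2. Solve v forward using v[k] = (w[k] - Σ_{i≥1} u[i]·v[k-i]) / u[0]: v[0] = w[0] / u[0] = 3 / 3 = 1; v[1] = (w[1] - 6×1) / u[0] = (15 - 6×1) / 3 = 3. So v = [1, 3]. Forward-check [3, 6, 3] * [1, 3]: w[0] = 3×1 = 3; w[1] = 3×3 + 6×1 = 15; w[2] = 6×3 + 3×1 = 21; w[3] = 3×3 = 9 → [3, 15, 21, 9] ✓

[1, 3]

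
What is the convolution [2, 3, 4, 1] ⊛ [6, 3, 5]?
y[0] = 2×6 = 12; y[1] = 2×3 + 3×6 = 24; y[2] = 2×5 + 3×3 + 4×6 = 43; y[3] = 3×5 + 4×3 + 1×6 = 33; y[4] = 4×5 + 1×3 = 23; y[5] = 1×5 = 5

[12, 24, 43, 33, 23, 5]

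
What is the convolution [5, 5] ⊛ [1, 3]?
y[0] = 5×1 = 5; y[1] = 5×3 + 5×1 = 20; y[2] = 5×3 = 15

[5, 20, 15]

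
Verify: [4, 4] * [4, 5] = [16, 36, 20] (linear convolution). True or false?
Recompute linear convolution of [4, 4] and [4, 5]: y[0] = 4×4 = 16; y[1] = 4×5 + 4×4 = 36; y[2] = 4×5 = 20 → [16, 36, 20]. Given [16, 36, 20] matches, so answer: Yes

Yes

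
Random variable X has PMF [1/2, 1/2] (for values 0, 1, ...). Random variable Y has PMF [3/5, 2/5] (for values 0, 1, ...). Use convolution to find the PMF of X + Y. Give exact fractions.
P(X+Y=k) = Σ_i P(X=i)·P(Y=k-i) — a convolution of [1/2, 1/2] and [3/5, 2/5]. P(X+Y=0) = (1/2)×(3/5) = 3/10; P(X+Y=1) = (1/2)×(2/5) + (1/2)×(3/5) = 1/5 + 3/10 = 1/2; P(X+Y=2) = (1/2)×(2/5) = 1/5. PMF: [3/10, 1/2, 1/5] (sums to 1 ✓)

[3/10, 1/2, 1/5]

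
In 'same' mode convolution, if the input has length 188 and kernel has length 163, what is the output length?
'Same' mode returns an output with the same length as the input: 188

188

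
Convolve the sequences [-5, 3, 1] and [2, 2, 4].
y[0] = -5×2 = -10; y[1] = -5×2 + 3×2 = -4; y[2] = -5×4 + 3×2 + 1×2 = -12; y[3] = 3×4 + 1×2 = 14; y[4] = 1×4 = 4

[-10, -4, -12, 14, 4]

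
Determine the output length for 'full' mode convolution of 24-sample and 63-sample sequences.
Linear/full convolution length: m + n - 1 = 24 + 63 - 1 = 86

86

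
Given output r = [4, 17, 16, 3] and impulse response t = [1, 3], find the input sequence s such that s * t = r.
Deconvolve r=[4, 17, 16, 3] by t=[1, 3]. Since t[0]=1, solve forward: s[0] = r[0] / 1 = 4; s[1] = (r[1] - 4×3) / 1 = 5; s[2] = (r[2] - 5×3) / 1 = 1. So s = [4, 5, 1]. Check by forward convolution: r[0] = 4×1 = 4; r[1] = 4×3 + 5×1 = 17; r[2] = 5×3 + 1×1 = 16; r[3] = 1×3 = 3

[4, 5, 1]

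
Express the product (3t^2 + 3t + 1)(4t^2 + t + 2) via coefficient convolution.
Ascending coefficients: a = [1, 3, 3], b = [2, 1, 4]. c[0] = 1×2 = 2; c[1] = 1×1 + 3×2 = 7; c[2] = 1×4 + 3×1 + 3×2 = 13; c[3] = 3×4 + 3×1 = 15; c[4] = 3×4 = 12. Result coefficients: [2, 7, 13, 15, 12] → 12t^4 + 15t^3 + 13t^2 + 7t + 2

12t^4 + 15t^3 + 13t^2 + 7t + 2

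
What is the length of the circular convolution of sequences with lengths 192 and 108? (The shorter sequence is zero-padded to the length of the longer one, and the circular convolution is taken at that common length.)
Circular convolution (zero-padding the shorter input) has length max(m, n) = max(192, 108) = 192

192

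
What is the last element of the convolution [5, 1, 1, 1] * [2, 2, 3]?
Use y[k] = Σ_i a[i]·b[k-i] at k=5. y[5] = 1×3 = 3

3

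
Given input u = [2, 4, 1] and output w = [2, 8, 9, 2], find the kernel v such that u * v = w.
Output length 4 = len(u) + len(v) - 1 ⇒ len(v) = 2. Solve v forward using v[k] = (w[k] - Σ_{i≥1} u[i]·v[k-i]) / u[0]: v[0] = w[0] / u[0] = 2 / 2 = 1; v[1] = (w[1] - 4×1) / u[0] = (8 - 4×1) / 2 = 2. So v = [1, 2]. Forward-check [2, 4, 1] * [1, 2]: w[0] = 2×1 = 2; w[1] = 2×2 + 4×1 = 8; w[2] = 4×2 + 1×1 = 9; w[3] = 1×2 = 2 → [2, 8, 9, 2] ✓

[1, 2]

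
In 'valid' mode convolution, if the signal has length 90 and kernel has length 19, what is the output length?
'Valid' mode counts only positions where the kernel fully overlaps the signal: m - n + 1 = 90 - 19 + 1 = 72

72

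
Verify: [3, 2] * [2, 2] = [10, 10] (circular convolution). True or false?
Recompute circular convolution of [3, 2] and [2, 2]: y[0] = 3×2 + 2×2 = 10; y[1] = 3×2 + 2×2 = 10 → [10, 10]. Given [10, 10] matches, so answer: Yes

Yes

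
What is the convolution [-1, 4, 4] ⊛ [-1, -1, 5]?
y[0] = -1×-1 = 1; y[1] = -1×-1 + 4×-1 = -3; y[2] = -1×5 + 4×-1 + 4×-1 = -13; y[3] = 4×5 + 4×-1 = 16; y[4] = 4×5 = 20

[1, -3, -13, 16, 20]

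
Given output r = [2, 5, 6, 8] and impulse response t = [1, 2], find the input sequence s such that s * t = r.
Deconvolve r=[2, 5, 6, 8] by t=[1, 2]. Since t[0]=1, solve forward: s[0] = r[0] / 1 = 2; s[1] = (r[1] - 2×2) / 1 = 1; s[2] = (r[2] - 1×2) / 1 = 4. So s = [2, 1, 4]. Check by forward convolution: r[0] = 2×1 = 2; r[1] = 2×2 + 1×1 = 5; r[2] = 1×2 + 4×1 = 6; r[3] = 4×2 = 8

[2, 1, 4]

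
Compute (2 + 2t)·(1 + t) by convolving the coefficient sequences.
Ascending coefficients: a = [2, 2], b = [1, 1]. c[0] = 2×1 = 2; c[1] = 2×1 + 2×1 = 4; c[2] = 2×1 = 2. Result coefficients: [2, 4, 2] → 2 + 4t + 2t^2

2 + 4t + 2t^2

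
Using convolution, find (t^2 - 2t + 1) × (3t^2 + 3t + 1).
Ascending coefficients: a = [1, -2, 1], b = [1, 3, 3]. c[0] = 1×1 = 1; c[1] = 1×3 + -2×1 = 1; c[2] = 1×3 + -2×3 + 1×1 = -2; c[3] = -2×3 + 1×3 = -3; c[4] = 1×3 = 3. Result coefficients: [1, 1, -2, -3, 3] → 3t^4 - 3t^3 - 2t^2 + t + 1

3t^4 - 3t^3 - 2t^2 + t + 1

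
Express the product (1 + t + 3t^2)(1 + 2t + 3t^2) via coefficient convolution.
Ascending coefficients: a = [1, 1, 3], b = [1, 2, 3]. c[0] = 1×1 = 1; c[1] = 1×2 + 1×1 = 3; c[2] = 1×3 + 1×2 + 3×1 = 8; c[3] = 1×3 + 3×2 = 9; c[4] = 3×3 = 9. Result coefficients: [1, 3, 8, 9, 9] → 1 + 3t + 8t^2 + 9t^3 + 9t^4

1 + 3t + 8t^2 + 9t^3 + 9t^4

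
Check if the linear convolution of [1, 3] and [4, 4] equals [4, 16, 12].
Recompute linear convolution of [1, 3] and [4, 4]: y[0] = 1×4 = 4; y[1] = 1×4 + 3×4 = 16; y[2] = 3×4 = 12 → [4, 16, 12]. Given [4, 16, 12] matches, so answer: Yes

Yes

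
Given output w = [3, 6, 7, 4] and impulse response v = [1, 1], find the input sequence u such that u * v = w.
Deconvolve w=[3, 6, 7, 4] by v=[1, 1]. Since v[0]=1, solve forward: u[0] = w[0] / 1 = 3; u[1] = (w[1] - 3×1) / 1 = 3; u[2] = (w[2] - 3×1) / 1 = 4. So u = [3, 3, 4]. Check by forward convolution: w[0] = 3×1 = 3; w[1] = 3×1 + 3×1 = 6; w[2] = 3×1 + 4×1 = 7; w[3] = 4×1 = 4

[3, 3, 4]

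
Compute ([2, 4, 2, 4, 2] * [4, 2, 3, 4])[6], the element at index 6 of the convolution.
Use y[k] = Σ_i a[i]·b[k-i] at k=6. y[6] = 4×4 + 2×3 = 22

22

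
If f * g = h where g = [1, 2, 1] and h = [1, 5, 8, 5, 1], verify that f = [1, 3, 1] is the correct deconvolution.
Forward-compute [1, 3, 1] * [1, 2, 1]: h[0] = 1×1 = 1; h[1] = 1×2 + 3×1 = 5; h[2] = 1×1 + 3×2 + 1×1 = 8; h[3] = 3×1 + 1×2 = 5; h[4] = 1×1 = 1 → [1, 5, 8, 5, 1]. Matches given h = [1, 5, 8, 5, 1], so verified.

Verified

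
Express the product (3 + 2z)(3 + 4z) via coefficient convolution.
Ascending coefficients: a = [3, 2], b = [3, 4]. c[0] = 3×3 = 9; c[1] = 3×4 + 2×3 = 18; c[2] = 2×4 = 8. Result coefficients: [9, 18, 8] → 9 + 18z + 8z^2

9 + 18z + 8z^2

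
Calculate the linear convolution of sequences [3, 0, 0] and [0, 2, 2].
y[0] = 3×0 = 0; y[1] = 3×2 + 0×0 = 6; y[2] = 3×2 + 0×2 + 0×0 = 6; y[3] = 0×2 + 0×2 = 0; y[4] = 0×2 = 0

[0, 6, 6, 0, 0]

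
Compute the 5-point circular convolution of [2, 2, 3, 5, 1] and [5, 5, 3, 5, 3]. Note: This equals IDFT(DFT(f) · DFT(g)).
Either evaluate y[k] = Σ_j f[j]·g[(k-j) mod 5] directly, or use IDFT(DFT(f) · DFT(g)). y[0] = 2×5 + 2×3 + 3×5 + 5×3 + 1×5 = 51; y[1] = 2×5 + 2×5 + 3×3 + 5×5 + 1×3 = 57; y[2] = 2×3 + 2×5 + 3×5 + 5×3 + 1×5 = 51; y[3] = 2×5 + 2×3 + 3×5 + 5×5 + 1×3 = 59; y[4] = 2×3 + 2×5 + 3×3 + 5×5 + 1×5 = 55. Result: [51, 57, 51, 59, 55]

[51, 57, 51, 59, 55]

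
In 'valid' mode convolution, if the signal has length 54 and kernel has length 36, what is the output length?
'Valid' mode counts only positions where the kernel fully overlaps the signal: m - n + 1 = 54 - 36 + 1 = 19

19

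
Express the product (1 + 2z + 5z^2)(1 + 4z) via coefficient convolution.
Ascending coefficients: a = [1, 2, 5], b = [1, 4]. c[0] = 1×1 = 1; c[1] = 1×4 + 2×1 = 6; c[2] = 2×4 + 5×1 = 13; c[3] = 5×4 = 20. Result coefficients: [1, 6, 13, 20] → 1 + 6z + 13z^2 + 20z^3

1 + 6z + 13z^2 + 20z^3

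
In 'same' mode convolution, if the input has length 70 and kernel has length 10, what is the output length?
'Same' mode returns an output with the same length as the input: 70

70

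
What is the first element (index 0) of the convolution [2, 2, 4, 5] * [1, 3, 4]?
Use y[k] = Σ_i a[i]·b[k-i] at k=0. y[0] = 2×1 = 2

2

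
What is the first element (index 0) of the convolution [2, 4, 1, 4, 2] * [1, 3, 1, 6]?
Use y[k] = Σ_i a[i]·b[k-i] at k=0. y[0] = 2×1 = 2

2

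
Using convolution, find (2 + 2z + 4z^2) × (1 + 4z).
Ascending coefficients: a = [2, 2, 4], b = [1, 4]. c[0] = 2×1 = 2; c[1] = 2×4 + 2×1 = 10; c[2] = 2×4 + 4×1 = 12; c[3] = 4×4 = 16. Result coefficients: [2, 10, 12, 16] → 2 + 10z + 12z^2 + 16z^3

2 + 10z + 12z^2 + 16z^3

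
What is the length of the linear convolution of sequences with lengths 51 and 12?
Linear/full convolution length: m + n - 1 = 51 + 12 - 1 = 62

62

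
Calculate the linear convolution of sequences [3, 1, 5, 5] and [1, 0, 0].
y[0] = 3×1 = 3; y[1] = 3×0 + 1×1 = 1; y[2] = 3×0 + 1×0 + 5×1 = 5; y[3] = 1×0 + 5×0 + 5×1 = 5; y[4] = 5×0 + 5×0 = 0; y[5] = 5×0 = 0

[3, 1, 5, 5, 0, 0]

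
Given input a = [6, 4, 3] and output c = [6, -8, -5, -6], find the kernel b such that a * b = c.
Output length 4 = len(a) + len(b) - 1 ⇒ len(b) = 2. Solve b forward using b[k] = (c[k] - Σ_{i≥1} a[i]·b[k-i]) / a[0]: b[0] = c[0] / a[0] = 6 / 6 = 1; b[1] = (c[1] - 4×1) / a[0] = (-8 - 4×1) / 6 = -2. So b = [1, -2]. Forward-check [6, 4, 3] * [1, -2]: c[0] = 6×1 = 6; c[1] = 6×-2 + 4×1 = -8; c[2] = 4×-2 + 3×1 = -5; c[3] = 3×-2 = -6 → [6, -8, -5, -6] ✓

[1, -2]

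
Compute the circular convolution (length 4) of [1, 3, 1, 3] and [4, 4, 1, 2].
Use y[k] = Σ_j u[j]·v[(k-j) mod 4]. y[0] = 1×4 + 3×2 + 1×1 + 3×4 = 23; y[1] = 1×4 + 3×4 + 1×2 + 3×1 = 21; y[2] = 1×1 + 3×4 + 1×4 + 3×2 = 23; y[3] = 1×2 + 3×1 + 1×4 + 3×4 = 21. Result: [23, 21, 23, 21]

[23, 21, 23, 21]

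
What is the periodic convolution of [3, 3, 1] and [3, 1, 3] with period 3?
Use y[k] = Σ_j a[j]·b[(k-j) mod 3]. y[0] = 3×3 + 3×3 + 1×1 = 19; y[1] = 3×1 + 3×3 + 1×3 = 15; y[2] = 3×3 + 3×1 + 1×3 = 15. Result: [19, 15, 15]

[19, 15, 15]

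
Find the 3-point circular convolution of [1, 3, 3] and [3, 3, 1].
Use y[k] = Σ_j a[j]·b[(k-j) mod 3]. y[0] = 1×3 + 3×1 + 3×3 = 15; y[1] = 1×3 + 3×3 + 3×1 = 15; y[2] = 1×1 + 3×3 + 3×3 = 19. Result: [15, 15, 19]

[15, 15, 19]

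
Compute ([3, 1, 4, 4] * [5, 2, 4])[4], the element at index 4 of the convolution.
Use y[k] = Σ_i a[i]·b[k-i] at k=4. y[4] = 4×4 + 4×2 = 24

24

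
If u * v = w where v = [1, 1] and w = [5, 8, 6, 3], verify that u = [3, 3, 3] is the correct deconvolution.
Forward-compute [3, 3, 3] * [1, 1]: w[0] = 3×1 = 3; w[1] = 3×1 + 3×1 = 6; w[2] = 3×1 + 3×1 = 6; w[3] = 3×1 = 3 → [3, 6, 6, 3]. Does not match given w = [5, 8, 6, 3].

Not verified. [3, 3, 3] * [1, 1] = [3, 6, 6, 3], which differs from [5, 8, 6, 3] at index 0.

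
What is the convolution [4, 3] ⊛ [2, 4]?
y[0] = 4×2 = 8; y[1] = 4×4 + 3×2 = 22; y[2] = 3×4 = 12

[8, 22, 12]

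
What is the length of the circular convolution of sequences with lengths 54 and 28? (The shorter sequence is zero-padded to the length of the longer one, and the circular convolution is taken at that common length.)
Circular convolution (zero-padding the shorter input) has length max(m, n) = max(54, 28) = 54

54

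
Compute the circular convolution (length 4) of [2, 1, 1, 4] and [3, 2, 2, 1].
Use y[k] = Σ_j a[j]·b[(k-j) mod 4]. y[0] = 2×3 + 1×1 + 1×2 + 4×2 = 17; y[1] = 2×2 + 1×3 + 1×1 + 4×2 = 16; y[2] = 2×2 + 1×2 + 1×3 + 4×1 = 13; y[3] = 2×1 + 1×2 + 1×2 + 4×3 = 18. Result: [17, 16, 13, 18]

[17, 16, 13, 18]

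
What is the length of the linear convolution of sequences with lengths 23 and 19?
Linear/full convolution length: m + n - 1 = 23 + 19 - 1 = 41

41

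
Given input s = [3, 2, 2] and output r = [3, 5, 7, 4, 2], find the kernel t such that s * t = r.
Output length 5 = len(s) + len(t) - 1 ⇒ len(t) = 3. Solve t forward using t[k] = (r[k] - Σ_{i≥1} s[i]·t[k-i]) / s[0]: t[0] = r[0] / s[0] = 3 / 3 = 1; t[1] = (r[1] - 2×1) / s[0] = (5 - 2×1) / 3 = 1; t[2] = (r[2] - 2×1 - 2×1) / s[0] = (7 - 2×1 - 2×1) / 3 = 1. So t = [1, 1, 1]. Forward-check [3, 2, 2] * [1, 1, 1]: r[0] = 3×1 = 3; r[1] = 3×1 + 2×1 = 5; r[2] = 3×1 + 2×1 + 2×1 = 7; r[3] = 2×1 + 2×1 = 4; r[4] = 2×1 = 2 → [3, 5, 7, 4, 2] ✓

[1, 1, 1]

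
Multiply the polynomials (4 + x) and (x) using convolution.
Ascending coefficients: a = [4, 1], b = [0, 1]. c[0] = 4×0 = 0; c[1] = 4×1 + 1×0 = 4; c[2] = 1×1 = 1. Result coefficients: [0, 4, 1] → 4x + x^2

4x + x^2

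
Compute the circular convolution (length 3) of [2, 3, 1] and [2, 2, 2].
Use y[k] = Σ_j u[j]·v[(k-j) mod 3]. y[0] = 2×2 + 3×2 + 1×2 = 12; y[1] = 2×2 + 3×2 + 1×2 = 12; y[2] = 2×2 + 3×2 + 1×2 = 12. Result: [12, 12, 12]

[12, 12, 12]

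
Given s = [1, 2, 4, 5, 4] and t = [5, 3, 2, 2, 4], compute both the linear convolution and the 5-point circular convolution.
Linear: y_lin[0] = 1×5 = 5; y_lin[1] = 1×3 + 2×5 = 13; y_lin[2] = 1×2 + 2×3 + 4×5 = 28; y_lin[3] = 1×2 + 2×2 + 4×3 + 5×5 = 43; y_lin[4] = 1×4 + 2×2 + 4×2 + 5×3 + 4×5 = 51; y_lin[5] = 2×4 + 4×2 + 5×2 + 4×3 = 38; y_lin[6] = 4×4 + 5×2 + 4×2 = 34; y_lin[7] = 5×4 + 4×2 = 28; y_lin[8] = 4×4 = 16 → [5, 13, 28, 43, 51, 38, 34, 28, 16]. Circular (length 5): y[0] = 1×5 + 2×4 + 4×2 + 5×2 + 4×3 = 43; y[1] = 1×3 + 2×5 + 4×4 + 5×2 + 4×2 = 47; y[2] = 1×2 + 2×3 + 4×5 + 5×4 + 4×2 = 56; y[3] = 1×2 + 2×2 + 4×3 + 5×5 + 4×4 = 59; y[4] = 1×4 + 2×2 + 4×2 + 5×3 + 4×5 = 51 → [43, 47, 56, 59, 51]

Linear: [5, 13, 28, 43, 51, 38, 34, 28, 16], Circular: [43, 47, 56, 59, 51]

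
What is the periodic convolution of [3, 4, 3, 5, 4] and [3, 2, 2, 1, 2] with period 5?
Use y[k] = Σ_j s[j]·t[(k-j) mod 5]. y[0] = 3×3 + 4×2 + 3×1 + 5×2 + 4×2 = 38; y[1] = 3×2 + 4×3 + 3×2 + 5×1 + 4×2 = 37; y[2] = 3×2 + 4×2 + 3×3 + 5×2 + 4×1 = 37; y[3] = 3×1 + 4×2 + 3×2 + 5×3 + 4×2 = 40; y[4] = 3×2 + 4×1 + 3×2 + 5×2 + 4×3 = 38. Result: [38, 37, 37, 40, 38]

[38, 37, 37, 40, 38]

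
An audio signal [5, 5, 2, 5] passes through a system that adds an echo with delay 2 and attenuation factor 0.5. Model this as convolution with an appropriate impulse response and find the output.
Direct-path + delayed-attenuated-path model → impulse response h = [1, 0, 0.5] (1 at lag 0, 0.5 at lag 2). Output y[n] = x[n] + 0.5·x[n - 2] (with x[n] = 0 outside 0..3): y[0] = 5 + 0.5×0 = 5; y[1] = 5 + 0.5×0 = 5; y[2] = 2 + 0.5×5 = 4.5; y[3] = 5 + 0.5×5 = 7.5; y[4] = 0 + 0.5×2 = 1.0; y[5] = 0 + 0.5×5 = 2.5. So y = [5, 5, 4.5, 7.5, 1.0, 2.5]

[5, 5, 4.5, 7.5, 1.0, 2.5]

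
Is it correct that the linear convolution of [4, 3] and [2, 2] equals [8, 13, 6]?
Recompute linear convolution of [4, 3] and [2, 2]: y[0] = 4×2 = 8; y[1] = 4×2 + 3×2 = 14; y[2] = 3×2 = 6 → [8, 14, 6]. Compare to given [8, 13, 6]: they differ at index 1: given 13, correct 14, so answer: No

No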